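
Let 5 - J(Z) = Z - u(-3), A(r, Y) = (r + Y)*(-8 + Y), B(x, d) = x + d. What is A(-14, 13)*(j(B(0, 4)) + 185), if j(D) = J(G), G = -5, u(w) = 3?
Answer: -990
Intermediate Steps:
B(x, d) = d + x
A(r, Y) = (-8 + Y)*(Y + r) (A(r, Y) = (Y + r)*(-8 + Y) = (-8 + Y)*(Y + r))
J(Z) = 8 - Z (J(Z) = 5 - (Z - 1*3) = 5 - (Z - 3) = 5 - (-3 + Z) = 5 + (3 - Z) = 8 - Z)
j(D) = 13 (j(D) = 8 - 1*(-5) = 8 + 5 = 13)
A(-14, 13)*(j(B(0, 4)) + 185) = (13² - 8*13 - 8*(-14) + 13*(-14))*(13 + 185) = (169 - 104 + 112 - 182)*198 = -5*198 = -990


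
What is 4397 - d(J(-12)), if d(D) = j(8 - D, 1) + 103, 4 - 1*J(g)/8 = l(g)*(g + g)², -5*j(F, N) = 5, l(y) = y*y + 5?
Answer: 4295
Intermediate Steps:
l(y) = 5 + y² (l(y) = y² + 5 = 5 + y²)
j(F, N) = -1 (j(F, N) = -⅕*5 = -1)
J(g) = 32 - 32*g²*(5 + g²) (J(g) = 32 - 8*(5 + g²)*(g + g)² = 32 - 8*(5 + g²)*(2*g)² = 32 - 8*(5 + g²)*4*g² = 32 - 32*g²*(5 + g²))
d(D) = 102 (d(D) = -1 + 103 = 102)
4397 - d(J(-12)) = 4397 - 1*102 = 4397 - 102 = 4295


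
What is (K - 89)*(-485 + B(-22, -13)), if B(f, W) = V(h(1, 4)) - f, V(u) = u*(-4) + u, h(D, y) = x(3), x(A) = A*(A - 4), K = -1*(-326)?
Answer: -107598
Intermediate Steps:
K = 326
x(A) = A*(-4 + A)
h(D, y) = -3 (h(D, y) = 3*(-4 + 3) = 3*(-1) = -3)
V(u) = -3*u (V(u) = -4*u + u = -3*u)
B(f, W) = 9 - f (B(f, W) = -3*(-3) - f = 9 - f)
(K - 89)*(-485 + B(-22, -13)) = (326 - 89)*(-485 + (9 - 1*(-22))) = 237*(-485 + (9 + 22)) = 237*(-485 + 31) = 237*(-454) = -107598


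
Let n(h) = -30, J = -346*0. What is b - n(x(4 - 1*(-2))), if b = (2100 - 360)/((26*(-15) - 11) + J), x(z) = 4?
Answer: 10290/401 ≈ 25.661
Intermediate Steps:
J = 0
b = -1740/401 (b = (2100 - 360)/((26*(-15) - 11) + 0) = 1740/((-390 - 11) + 0) = 1740/(-401 + 0) = 1740/(-401) = 1740*(-1/401) = -1740/401 ≈ -4.3391)
b - n(x(4 - 1*(-2))) = -1740/401 - 1*(-30) = -1740/401 + 30 = 10290/401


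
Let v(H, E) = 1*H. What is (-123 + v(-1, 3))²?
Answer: 15376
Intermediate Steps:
v(H, E) = H
(-123 + v(-1, 3))² = (-123 - 1)² = (-124)² = 15376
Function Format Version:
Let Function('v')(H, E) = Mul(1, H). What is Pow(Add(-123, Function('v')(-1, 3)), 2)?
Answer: 15376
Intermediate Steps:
Function('v')(H, E) = H
Pow(Add(-123, Function('v')(-1, 3)), 2) = Pow(Add(-123, -1), 2) = Pow(-124, 2) = 15376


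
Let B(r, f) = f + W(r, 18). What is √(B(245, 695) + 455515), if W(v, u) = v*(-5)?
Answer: √454985 ≈ 674.53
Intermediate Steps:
W(v, u) = -5*v
B(r, f) = f - 5*r
√(B(245, 695) + 455515) = √((695 - 5*245) + 455515) = √((695 - 1225) + 455515) = √(-530 + 455515) = √454985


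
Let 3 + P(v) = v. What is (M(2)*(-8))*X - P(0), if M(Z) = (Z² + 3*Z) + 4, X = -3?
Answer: 339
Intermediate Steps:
P(v) = -3 + v
M(Z) = 4 + Z² + 3*Z
(M(2)*(-8))*X - P(0) = ((4 + 2² + 3*2)*(-8))*(-3) - (-3 + 0) = ((4 + 4 + 6)*(-8))*(-3) - 1*(-3) = (14*(-8))*(-3) + 3 = -112*(-3) + 3 = 336 + 3 = 339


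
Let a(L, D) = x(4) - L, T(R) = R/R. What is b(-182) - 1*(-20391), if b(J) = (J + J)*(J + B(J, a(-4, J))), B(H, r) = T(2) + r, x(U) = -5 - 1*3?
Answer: 87731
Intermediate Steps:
T(R) = 1
x(U) = -8 (x(U) = -5 - 3 = -8)
a(L, D) = -8 - L
B(H, r) = 1 + r
b(J) = 2*J*(-3 + J) (b(J) = (J + J)*(J + (1 + (-8 - 1*(-4)))) = (2*J)*(J + (1 + (-8 + 4))) = (2*J)*(J + (1 - 4)) = (2*J)*(J - 3) = (2*J)*(-3 + J) = 2*J*(-3 + J))
b(-182) - 1*(-20391) = 2*(-182)*(-3 - 182) - 1*(-20391) = 2*(-182)*(-185) + 20391 = 67340 + 20391 = 87731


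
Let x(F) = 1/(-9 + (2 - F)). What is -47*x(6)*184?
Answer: 8648/13 ≈ 665.23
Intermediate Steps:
x(F) = 1/(-7 - F)
-47*x(6)*184 = -(-47)/(7 + 6)*184 = -(-47)/13*184 = -47*(-1/13)*184 = (47/13)*184 = 8648/13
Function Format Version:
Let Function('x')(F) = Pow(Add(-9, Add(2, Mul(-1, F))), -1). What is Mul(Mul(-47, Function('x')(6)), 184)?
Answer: Rational(8648, 13) ≈ 665.23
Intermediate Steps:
Function('x')(F) = Pow(Add(-7, Mul(-1, F)), -1)
Mul(Mul(-47, Function('x')(6)), 184) = Mul(Mul(-47, Mul(-1, Pow(Add(7, 6), -1))), 184) = Mul(Mul(-47, Mul(-1, Pow(13, -1))), 184) = Mul(Mul(-47, Mul(-1, Rational(1, 13))), 184) = Mul(Mul(-47, Rational(-1, 13)), 184) = Mul(Rational(47, 13), 184) = Rational(8648, 13)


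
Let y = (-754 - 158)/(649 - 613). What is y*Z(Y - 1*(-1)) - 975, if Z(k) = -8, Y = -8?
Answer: -2317/3 ≈ -772.33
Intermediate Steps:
y = -76/3 (y = -912/36 = -912*1/36 = -76/3 ≈ -25.333)
y*Z(Y - 1*(-1)) - 975 = -76/3*(-8) - 975 = 608/3 - 975 = -2317/3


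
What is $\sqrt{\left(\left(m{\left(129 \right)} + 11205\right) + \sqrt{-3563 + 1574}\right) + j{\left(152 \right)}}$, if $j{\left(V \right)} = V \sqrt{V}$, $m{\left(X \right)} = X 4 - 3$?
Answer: $\sqrt{11718 + 304 \sqrt{38} + 3 i \sqrt{221}} \approx 116.58 + 0.1913 i$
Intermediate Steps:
$m{\left(X \right)} = -3 + 4 X$ ($m{\left(X \right)} = 4 X - 3 = -3 + 4 X$)
$j{\left(V \right)} = V^{\frac{3}{2}}$
$\sqrt{\left(\left(m{\left(129 \right)} + 11205\right) + \sqrt{-3563 + 1574}\right) + j{\left(152 \right)}} = \sqrt{\left(\left(\left(-3 + 4 \cdot 129\right) + 11205\right) + \sqrt{-3563 + 1574}\right) + 152^{\frac{3}{2}}} = \sqrt{\left(\left(\left(-3 + 516\right) + 11205\right) + \sqrt{-1989}\right) + 304 \sqrt{38}} = \sqrt{\left(\left(513 + 11205\right) + 3 i \sqrt{221}\right) + 304 \sqrt{38}} = \sqrt{\left(11718 + 3 i \sqrt{221}\right) + 304 \sqrt{38}} = \sqrt{11718 + 304 \sqrt{38} + 3 i \sqrt{221}}$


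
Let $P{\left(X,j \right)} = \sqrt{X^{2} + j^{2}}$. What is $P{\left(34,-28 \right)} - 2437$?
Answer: $-2437 + 2 \sqrt{485} \approx -2393.0$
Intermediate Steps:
$P{\left(34,-28 \right)} - 2437 = \sqrt{34^{2} + \left(-28\right)^{2}} - 2437 = \sqrt{1156 + 784} - 2437 = \sqrt{1940} - 2437 = 2 \sqrt{485} - 2437 = -2437 + 2 \sqrt{485}$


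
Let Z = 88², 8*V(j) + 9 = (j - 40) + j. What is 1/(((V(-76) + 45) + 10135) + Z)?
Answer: 8/143191 ≈ 5.5869e-5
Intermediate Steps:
V(j) = -49/8 + j/4 (V(j) = -9/8 + ((j - 40) + j)/8 = -9/8 + ((-40 + j) + j)/8 = -9/8 + (-40 + 2*j)/8 = -9/8 + (-5 + j/4) = -49/8 + j/4)
Z = 7744
1/(((V(-76) + 45) + 10135) + Z) = 1/((((-49/8 + (¼)*(-76)) + 45) + 10135) + 7744) = 1/((((-49/8 - 19) + 45) + 10135) + 7744) = 1/(((-201/8 + 45) + 10135) + 7744) = 1/((159/8 + 10135) + 7744) = 1/(81239/8 + 7744) = 1/(143191/8) = 8/143191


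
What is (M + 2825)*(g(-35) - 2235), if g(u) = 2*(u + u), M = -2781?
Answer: -104500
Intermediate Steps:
g(u) = 4*u (g(u) = 2*(2*u) = 4*u)
(M + 2825)*(g(-35) - 2235) = (-2781 + 2825)*(4*(-35) - 2235) = 44*(-140 - 2235) = 44*(-2375) = -104500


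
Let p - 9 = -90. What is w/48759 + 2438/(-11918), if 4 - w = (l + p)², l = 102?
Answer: -62041304/290554881 ≈ -0.21353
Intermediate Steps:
p = -81 (p = 9 - 90 = -81)
w = -437 (w = 4 - (102 - 81)² = 4 - 1*21² = 4 - 1*441 = 4 - 441 = -437)
w/48759 + 2438/(-11918) = -437/48759 + 2438/(-11918) = -437*1/48759 + 2438*(-1/11918) = -437/48759 - 1219/5959 = -62041304/290554881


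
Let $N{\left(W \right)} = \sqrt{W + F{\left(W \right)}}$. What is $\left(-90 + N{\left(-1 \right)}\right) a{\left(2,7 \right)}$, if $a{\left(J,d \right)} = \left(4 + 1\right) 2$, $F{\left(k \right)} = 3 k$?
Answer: $-900 + 20 i \approx -900.0 + 20.0 i$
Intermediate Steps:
$a{\left(J,d \right)} = 10$ ($a{\left(J,d \right)} = 5 \cdot 2 = 10$)
$N{\left(W \right)} = 2 \sqrt{W}$ ($N{\left(W \right)} = \sqrt{W + 3 W} = \sqrt{4 W} = 2 \sqrt{W}$)
$\left(-90 + N{\left(-1 \right)}\right) a{\left(2,7 \right)} = \left(-90 + 2 \sqrt{-1}\right) 10 = \left(-90 + 2 i\right) 10 = -900 + 20 i$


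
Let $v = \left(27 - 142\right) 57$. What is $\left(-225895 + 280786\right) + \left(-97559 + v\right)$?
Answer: $-49223$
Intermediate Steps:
$v = -6555$ ($v = \left(-115\right) 57 = -6555$)
$\left(-225895 + 280786\right) + \left(-97559 + v\right) = \left(-225895 + 280786\right) - 104114 = 54891 - 104114 = -49223$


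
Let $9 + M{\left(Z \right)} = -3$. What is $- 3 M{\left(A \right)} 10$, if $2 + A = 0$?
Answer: $360$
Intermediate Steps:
$A = -2$ ($A = -2 + 0 = -2$)
$M{\left(Z \right)} = -12$ ($M{\left(Z \right)} = -9 - 3 = -12$)
$- 3 M{\left(A \right)} 10 = \left(-3\right) \left(-12\right) 10 = 36 \cdot 10 = 360$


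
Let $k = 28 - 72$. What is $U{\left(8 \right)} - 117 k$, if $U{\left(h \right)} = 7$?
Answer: $5155$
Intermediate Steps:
$k = -44$ ($k = 28 - 72 = -44$)
$U{\left(8 \right)} - 117 k = 7 - -5148 = 7 + 5148 = 5155$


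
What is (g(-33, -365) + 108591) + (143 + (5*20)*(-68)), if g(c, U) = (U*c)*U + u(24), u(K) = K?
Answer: -4294467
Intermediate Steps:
g(c, U) = 24 + c*U² (g(c, U) = (U*c)*U + 24 = c*U² + 24 = 24 + c*U²)
(g(-33, -365) + 108591) + (143 + (5*20)*(-68)) = ((24 - 33*(-365)²) + 108591) + (143 + (5*20)*(-68)) = ((24 - 33*133225) + 108591) + (143 + 100*(-68)) = ((24 - 4396425) + 108591) + (143 - 6800) = (-4396401 + 108591) - 6657 = -4287810 - 6657 = -4294467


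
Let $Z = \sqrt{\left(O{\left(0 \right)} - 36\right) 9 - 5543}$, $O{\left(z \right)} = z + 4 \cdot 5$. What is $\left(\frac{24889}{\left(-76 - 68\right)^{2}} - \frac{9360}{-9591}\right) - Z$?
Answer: $\frac{144266453}{66292992} - 11 i \sqrt{47} \approx 2.1762 - 75.412 i$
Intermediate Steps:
$O{\left(z \right)} = 20 + z$ ($O{\left(z \right)} = z + 20 = 20 + z$)
$Z = 11 i \sqrt{47}$ ($Z = \sqrt{\left(\left(20 + 0\right) - 36\right) 9 - 5543} = \sqrt{\left(20 - 36\right) 9 - 5543} = \sqrt{\left(-16\right) 9 - 5543} = \sqrt{-144 - 5543} = \sqrt{-5687} = 11 i \sqrt{47} \approx 75.412 i$)
$\left(\frac{24889}{\left(-76 - 68\right)^{2}} - \frac{9360}{-9591}\right) - Z = \left(\frac{24889}{\left(-76 - 68\right)^{2}} - \frac{9360}{-9591}\right) - 11 i \sqrt{47} = \left(\frac{24889}{\left(-144\right)^{2}} - - \frac{3120}{3197}\right) - 11 i \sqrt{47} = \left(\frac{24889}{20736} + \frac{3120}{3197}\right) - 11 i \sqrt{47} = \frac{144266453}{66292992} - 11 i \sqrt{47}$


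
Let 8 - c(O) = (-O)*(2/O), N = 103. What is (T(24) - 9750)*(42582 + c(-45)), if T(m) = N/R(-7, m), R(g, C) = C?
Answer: -1245267628/3 ≈ -4.1509e+8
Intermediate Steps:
c(O) = 10 (c(O) = 8 - (-O)*2/O = 8 - 1*(-2) = 8 + 2 = 10)
T(m) = 103/m
(T(24) - 9750)*(42582 + c(-45)) = (103/24 - 9750)*(42582 + 10) = (103*(1/24) - 9750)*42592 = (103/24 - 9750)*42592 = -233897/24*42592 = -1245267628/3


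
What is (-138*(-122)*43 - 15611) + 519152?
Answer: 1227489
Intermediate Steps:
(-138*(-122)*43 - 15611) + 519152 = (16836*43 - 15611) + 519152 = (723948 - 15611) + 519152 = 708337 + 519152 = 1227489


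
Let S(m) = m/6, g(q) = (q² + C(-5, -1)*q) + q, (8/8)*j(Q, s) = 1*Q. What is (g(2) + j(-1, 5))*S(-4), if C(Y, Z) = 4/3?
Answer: -46/9 ≈ -5.1111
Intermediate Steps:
j(Q, s) = Q (j(Q, s) = 1*Q = Q)
C(Y, Z) = 4/3 (C(Y, Z) = 4*(⅓) = 4/3)
g(q) = q² + 7*q/3 (g(q) = (q² + 4*q/3) + q = q² + 7*q/3)
S(m) = m/6 (S(m) = m*(⅙) = m/6)
(g(2) + j(-1, 5))*S(-4) = ((⅓)*2*(7 + 3*2) - 1)*((⅙)*(-4)) = ((⅓)*2*(7 + 6) - 1)*(-⅔) = ((⅓)*2*13 - 1)*(-⅔) = (26/3 - 1)*(-⅔) = (23/3)*(-⅔) = -46/9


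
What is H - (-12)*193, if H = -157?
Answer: 2159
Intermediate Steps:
H - (-12)*193 = -157 - (-12)*193 = -157 - 1*(-2316) = -157 + 2316 = 2159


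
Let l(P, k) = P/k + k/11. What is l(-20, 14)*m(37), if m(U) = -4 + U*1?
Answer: -36/7 ≈ -5.1429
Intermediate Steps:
m(U) = -4 + U
l(P, k) = k/11 + P/k (l(P, k) = P/k + k*(1/11) = P/k + k/11 = k/11 + P/k)
l(-20, 14)*m(37) = ((1/11)*14 - 20/14)*(-4 + 37) = (14/11 - 20*1/14)*33 = (14/11 - 10/7)*33 = -12/77*33 = -36/7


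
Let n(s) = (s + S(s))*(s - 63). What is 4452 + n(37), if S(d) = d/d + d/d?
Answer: 3438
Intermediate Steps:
S(d) = 2 (S(d) = 1 + 1 = 2)
n(s) = (-63 + s)*(2 + s) (n(s) = (s + 2)*(s - 63) = (2 + s)*(-63 + s) = (-63 + s)*(2 + s))
4452 + n(37) = 4452 + (-126 + 37**2 - 61*37) = 4452 + (-126 + 1369 - 2257) = 4452 - 1014 = 3438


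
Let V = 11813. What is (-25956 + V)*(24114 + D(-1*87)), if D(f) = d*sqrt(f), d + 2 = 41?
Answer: -341044302 - 551577*I*sqrt(87) ≈ -3.4104e+8 - 5.1448e+6*I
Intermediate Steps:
d = 39 (d = -2 + 41 = 39)
D(f) = 39*sqrt(f)
(-25956 + V)*(24114 + D(-1*87)) = (-25956 + 11813)*(24114 + 39*sqrt(-1*87)) = -14143*(24114 + 39*sqrt(-87)) = -14143*(24114 + 39*(I*sqrt(87))) = -14143*(24114 + 39*I*sqrt(87)) = -341044302 - 551577*I*sqrt(87)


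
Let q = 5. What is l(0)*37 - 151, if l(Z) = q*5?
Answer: 774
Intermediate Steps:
l(Z) = 25 (l(Z) = 5*5 = 25)
l(0)*37 - 151 = 25*37 - 151 = 925 - 151 = 774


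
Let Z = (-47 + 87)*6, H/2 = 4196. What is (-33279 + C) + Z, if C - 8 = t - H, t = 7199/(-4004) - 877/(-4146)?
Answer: -343836163289/8300292 ≈ -41425.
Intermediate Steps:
H = 8392 (H = 2*4196 = 8392)
t = -13167773/8300292 (t = 7199*(-1/4004) - 877*(-1/4146) = -7199/4004 + 877/4146 = -13167773/8300292 ≈ -1.5864)
Z = 240 (Z = 40*6 = 240)
C = -69602815901/8300292 (C = 8 + (-13167773/8300292 - 1*8392) = 8 + (-13167773/8300292 - 8392) = 8 - 69669218237/8300292 = -69602815901/8300292 ≈ -8385.6)
(-33279 + C) + Z = (-33279 - 69602815901/8300292) + 240 = -345828233369/8300292 + 240 = -343836163289/8300292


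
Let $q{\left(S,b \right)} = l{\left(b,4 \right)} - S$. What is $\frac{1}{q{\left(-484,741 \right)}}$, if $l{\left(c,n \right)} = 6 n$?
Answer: $\frac{1}{508} \approx 0.0019685$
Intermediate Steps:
$q{\left(S,b \right)} = 24 - S$ ($q{\left(S,b \right)} = 6 \cdot 4 - S = 24 - S$)
$\frac{1}{q{\left(-484,741 \right)}} = \frac{1}{24 - -484} = \frac{1}{24 + 484} = \frac{1}{508}$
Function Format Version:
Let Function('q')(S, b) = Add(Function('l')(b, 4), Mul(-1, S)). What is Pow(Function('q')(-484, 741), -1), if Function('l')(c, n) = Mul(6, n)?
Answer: Rational(1, 508) ≈ 0.0019685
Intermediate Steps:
Function('q')(S, b) = Add(24, Mul(-1, S)) (Function('q')(S, b) = Add(Mul(6, 4), Mul(-1, S)) = Add(24, Mul(-1, S)))
Pow(Function('q')(-484, 741), -1) = Pow(Add(24, Mul(-1, -484)), -1) = Pow(Add(24, 484), -1) = Pow(508, -1) = Rational(1, 508)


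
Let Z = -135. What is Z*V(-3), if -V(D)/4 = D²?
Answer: 4860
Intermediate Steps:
V(D) = -4*D²
Z*V(-3) = -(-540)*(-3)² = -(-540)*9 = -135*(-36) = 4860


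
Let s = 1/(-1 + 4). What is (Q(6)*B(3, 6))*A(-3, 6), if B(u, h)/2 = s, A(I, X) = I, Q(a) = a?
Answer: -12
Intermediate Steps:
s = ⅓ (s = 1/3 = ⅓ ≈ 0.33333)
B(u, h) = ⅔ (B(u, h) = 2*(⅓) = ⅔)
(Q(6)*B(3, 6))*A(-3, 6) = (6*(⅔))*(-3) = 4*(-3) = -12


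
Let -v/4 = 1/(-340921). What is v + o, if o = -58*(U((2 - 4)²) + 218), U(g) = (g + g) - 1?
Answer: -4449019046/340921 ≈ -13050.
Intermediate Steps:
U(g) = -1 + 2*g (U(g) = 2*g - 1 = -1 + 2*g)
v = 4/340921 (v = -4/(-340921) = -4*(-1/340921) = 4/340921 ≈ 1.1733e-5)
o = -13050 (o = -58*((-1 + 2*(2 - 4)²) + 218) = -58*((-1 + 2*(-2)²) + 218) = -58*((-1 + 2*4) + 218) = -58*((-1 + 8) + 218) = -58*(7 + 218) = -58*225 = -13050)
v + o = 4/340921 - 13050 = -4449019046/340921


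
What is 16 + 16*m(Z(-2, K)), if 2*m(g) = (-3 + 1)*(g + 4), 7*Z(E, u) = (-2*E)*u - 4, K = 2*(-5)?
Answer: 368/7 ≈ 52.571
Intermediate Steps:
K = -10
Z(E, u) = -4/7 - 2*E*u/7 (Z(E, u) = ((-2*E)*u - 4)/7 = (-2*E*u - 4)/7 = (-4 - 2*E*u)/7 = -4/7 - 2*E*u/7)
m(g) = -4 - g (m(g) = ((-3 + 1)*(g + 4))/2 = (-2*(4 + g))/2 = (-8 - 2*g)/2 = -4 - g)
16 + 16*m(Z(-2, K)) = 16 + 16*(-4 - (-4/7 - 2/7*(-2)*(-10))) = 16 + 16*(-4 - (-4/7 - 40/7)) = 16 + 16*(-4 - 1*(-44/7)) = 16 + 16*(-4 + 44/7) = 16 + 16*(16/7) = 16 + 256/7 = 368/7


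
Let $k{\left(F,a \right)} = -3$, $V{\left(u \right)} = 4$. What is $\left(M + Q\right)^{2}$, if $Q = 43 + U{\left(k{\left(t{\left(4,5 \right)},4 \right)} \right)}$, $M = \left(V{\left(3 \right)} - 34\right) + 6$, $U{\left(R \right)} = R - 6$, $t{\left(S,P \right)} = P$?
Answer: $100$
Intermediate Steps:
$U{\left(R \right)} = -6 + R$ ($U{\left(R \right)} = R - 6 = -6 + R$)
$M = -24$ ($M = \left(4 - 34\right) + 6 = -30 + 6 = -24$)
$Q = 34$ ($Q = 43 - 9 = 34$)
$\left(M + Q\right)^{2} = \left(-24 + 34\right)^{2} = 10^{2} = 100$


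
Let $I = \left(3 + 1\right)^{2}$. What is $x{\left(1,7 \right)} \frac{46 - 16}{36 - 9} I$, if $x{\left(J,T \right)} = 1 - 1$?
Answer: $0$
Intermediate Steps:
$x{\left(J,T \right)} = 0$
$I = 16$ ($I = 4^{2} = 16$)
$x{\left(1,7 \right)} \frac{46 - 16}{36 - 9} I = 0 \frac{46 - 16}{36 - 9} \cdot 16 = 0 \cdot \frac{30}{27} \cdot 16 = 0 \cdot 30 \cdot \frac{1}{27} \cdot 16 = 0 \cdot \frac{10}{9} \cdot 16 = 0 \cdot 16 = 0$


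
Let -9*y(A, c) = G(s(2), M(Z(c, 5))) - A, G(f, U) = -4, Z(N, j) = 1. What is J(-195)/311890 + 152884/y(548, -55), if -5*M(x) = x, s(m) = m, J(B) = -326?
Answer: 17881114037/7173470 ≈ 2492.7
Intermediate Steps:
M(x) = -x/5
y(A, c) = 4/9 + A/9 (y(A, c) = -(-4 - A)/9 = 4/9 + A/9)
J(-195)/311890 + 152884/y(548, -55) = -326/311890 + 152884/(4/9 + (⅑)*548) = -326*1/311890 + 152884/(4/9 + 548/9) = -163/155945 + 152884/(184/3) = -163/155945 + 152884*(3/184) = -163/155945 + 114663/46 = 17881114037/7173470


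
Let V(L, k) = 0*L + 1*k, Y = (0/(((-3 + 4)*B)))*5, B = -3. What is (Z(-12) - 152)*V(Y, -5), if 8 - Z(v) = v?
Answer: 660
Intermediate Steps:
Y = 0 (Y = (0/(((-3 + 4)*(-3))))*5 = (0/((1*(-3))))*5 = (0/(-3))*5 = (0*(-⅓))*5 = 0*5 = 0)
Z(v) = 8 - v
V(L, k) = k (V(L, k) = 0 + k = k)
(Z(-12) - 152)*V(Y, -5) = ((8 - 1*(-12)) - 152)*(-5) = ((8 + 12) - 152)*(-5) = (20 - 152)*(-5) = -132*(-5) = 660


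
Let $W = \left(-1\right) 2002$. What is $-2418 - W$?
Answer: $-416$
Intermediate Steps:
$W = -2002$
$-2418 - W = -2418 - -2002 = -2418 + 2002 = -416$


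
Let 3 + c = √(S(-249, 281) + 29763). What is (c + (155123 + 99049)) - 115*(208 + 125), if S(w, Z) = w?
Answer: 215874 + √29514 ≈ 2.1605e+5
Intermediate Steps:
c = -3 + √29514 (c = -3 + √(-249 + 29763) = -3 + √29514 ≈ 168.80)
(c + (155123 + 99049)) - 115*(208 + 125) = ((-3 + √29514) + (155123 + 99049)) - 115*(208 + 125) = ((-3 + √29514) + 254172) - 115*333 = (254169 + √29514) - 38295 = 215874 + √29514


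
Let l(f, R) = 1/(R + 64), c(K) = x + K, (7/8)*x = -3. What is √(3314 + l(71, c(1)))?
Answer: √615614971/431 ≈ 57.568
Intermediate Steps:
x = -24/7 (x = (8/7)*(-3) = -24/7 ≈ -3.4286)
c(K) = -24/7 + K
l(f, R) = 1/(64 + R)
√(3314 + l(71, c(1))) = √(3314 + 1/(64 + (-24/7 + 1))) = √(3314 + 1/(64 - 17/7)) = √(3314 + 1/(431/7)) = √(3314 + 7/431) = √(1428341/431) = √615614971/431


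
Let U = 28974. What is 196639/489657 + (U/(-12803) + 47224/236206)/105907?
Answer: 4498294553710516165/11201889092309198913 ≈ 0.40157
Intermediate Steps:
196639/489657 + (U/(-12803) + 47224/236206)/105907 = 196639/489657 + (28974/(-12803) + 47224/236206)/105907 = 196639*(1/489657) + (28974*(-1/12803) + 47224*(1/236206))*(1/105907) = 196639/489657 + (-28974/12803 + 23612/118103)*(1/105907) = 196639/489657 - 3119611886/1512072709*1/105907 = 196639/489657 - 3119611886/160139084392063 = 4498294553710516165/11201889092309198913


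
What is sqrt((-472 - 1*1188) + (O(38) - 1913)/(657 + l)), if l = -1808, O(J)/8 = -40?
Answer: I*sqrt(2196599477)/1151 ≈ 40.719*I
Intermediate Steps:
O(J) = -320 (O(J) = 8*(-40) = -320)
sqrt((-472 - 1*1188) + (O(38) - 1913)/(657 + l)) = sqrt((-472 - 1*1188) + (-320 - 1913)/(657 - 1808)) = sqrt((-472 - 1188) - 2233/(-1151)) = sqrt(-1660 - 2233*(-1/1151)) = sqrt(-1660 + 2233/1151) = sqrt(-1908427/1151) = I*sqrt(2196599477)/1151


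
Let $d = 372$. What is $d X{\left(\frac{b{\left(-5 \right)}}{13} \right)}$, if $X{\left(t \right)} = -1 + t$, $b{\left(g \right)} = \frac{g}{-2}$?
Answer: $- \frac{3906}{13} \approx -300.46$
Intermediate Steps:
$b{\left(g \right)} = - \frac{g}{2}$ ($b{\left(g \right)} = g \left(- \frac{1}{2}\right) = - \frac{g}{2}$)
$d X{\left(\frac{b{\left(-5 \right)}}{13} \right)} = 372 \left(-1 + \frac{\left(- \frac{1}{2}\right) \left(-5\right)}{13}\right) = 372 \left(-1 + \frac{5}{2} \cdot \frac{1}{13}\right) = 372 \left(-1 + \frac{5}{26}\right) = 372 \left(- \frac{21}{26}\right) = - \frac{3906}{13}$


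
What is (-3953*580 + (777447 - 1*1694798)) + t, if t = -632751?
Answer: -3842842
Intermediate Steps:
(-3953*580 + (777447 - 1*1694798)) + t = (-3953*580 + (777447 - 1*1694798)) - 632751 = (-2292740 + (777447 - 1694798)) - 632751 = (-2292740 - 917351) - 632751 = -3210091 - 632751 = -3842842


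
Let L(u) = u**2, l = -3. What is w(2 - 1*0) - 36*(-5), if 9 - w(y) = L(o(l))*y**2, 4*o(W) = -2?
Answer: 188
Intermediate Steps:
o(W) = -1/2 (o(W) = (1/4)*(-2) = -1/2)
w(y) = 9 - y**2/4 (w(y) = 9 - (-1/2)**2*y**2 = 9 - y**2/4)
w(2 - 1*0) - 36*(-5) = (9 - (2 - 1*0)**2/4) - 36*(-5) = (9 - (2 + 0)**2/4) - 6*(-30) = (9 - 1/4*2**2) + 180 = (9 - 1/4*4) + 180 = (9 - 1) + 180 = 8 + 180 = 188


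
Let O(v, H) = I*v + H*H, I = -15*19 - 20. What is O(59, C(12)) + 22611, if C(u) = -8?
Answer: 4680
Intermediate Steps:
I = -305 (I = -285 - 20 = -305)
O(v, H) = H² - 305*v (O(v, H) = -305*v + H*H = -305*v + H² = H² - 305*v)
O(59, C(12)) + 22611 = ((-8)² - 305*59) + 22611 = (64 - 17995) + 22611 = -17931 + 22611 = 4680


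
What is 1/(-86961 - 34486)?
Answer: -1/121447 ≈ -8.2340e-6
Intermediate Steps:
1/(-86961 - 34486) = 1/(-121447) = -1/121447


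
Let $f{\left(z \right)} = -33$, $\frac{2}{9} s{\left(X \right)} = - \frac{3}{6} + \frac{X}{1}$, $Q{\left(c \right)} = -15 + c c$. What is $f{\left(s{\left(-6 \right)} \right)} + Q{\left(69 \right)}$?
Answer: $4713$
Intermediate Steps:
$Q{\left(c \right)} = -15 + c^{2}$
$s{\left(X \right)} = - \frac{9}{4} + \frac{9 X}{2}$ ($s{\left(X \right)} = \frac{9 \left(- \frac{3}{6} + \frac{X}{1}\right)}{2} = \frac{9 \left(\left(-3\right) \frac{1}{6} + X 1\right)}{2} = \frac{9 \left(- \frac{1}{2} + X\right)}{2} = - \frac{9}{4} + \frac{9 X}{2}$)
$f{\left(s{\left(-6 \right)} \right)} + Q{\left(69 \right)} = -33 - \left(15 - 69^{2}\right) = -33 + \left(-15 + 4761\right) = -33 + 4746 = 4713$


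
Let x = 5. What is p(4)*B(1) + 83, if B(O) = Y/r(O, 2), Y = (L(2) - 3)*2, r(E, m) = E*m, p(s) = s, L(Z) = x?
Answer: 91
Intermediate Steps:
L(Z) = 5
Y = 4 (Y = (5 - 3)*2 = 2*2 = 4)
B(O) = 2/O (B(O) = 4/((O*2)) = 4/((2*O)) = 4*(1/(2*O)) = 2/O)
p(4)*B(1) + 83 = 4*(2/1) + 83 = 4*(2*1) + 83 = 4*2 + 83 = 8 + 83 = 91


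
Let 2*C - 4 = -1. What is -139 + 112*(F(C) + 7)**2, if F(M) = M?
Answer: 7953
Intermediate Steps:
C = 3/2 (C = 2 + (1/2)*(-1) = 2 - 1/2 = 3/2 ≈ 1.5000)
-139 + 112*(F(C) + 7)**2 = -139 + 112*(3/2 + 7)**2 = -139 + 112*(17/2)**2 = -139 + 112*(289/4) = -139 + 8092 = 7953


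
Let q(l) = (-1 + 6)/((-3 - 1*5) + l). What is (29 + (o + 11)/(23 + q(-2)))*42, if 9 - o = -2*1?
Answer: 18886/15 ≈ 1259.1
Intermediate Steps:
q(l) = 5/(-8 + l) (q(l) = 5/((-3 - 5) + l) = 5/(-8 + l))
o = 11 (o = 9 - (-2) = 9 - 1*(-2) = 9 + 2 = 11)
(29 + (o + 11)/(23 + q(-2)))*42 = (29 + (11 + 11)/(23 + 5/(-8 - 2)))*42 = (29 + 22/(23 + 5/(-10)))*42 = (29 + 22/(23 + 5*(-⅒)))*42 = (29 + 22/(23 - ½))*42 = (29 + 22/(45/2))*42 = (29 + 22*(2/45))*42 = (29 + 44/45)*42 = (1349/45)*42 = 18886/15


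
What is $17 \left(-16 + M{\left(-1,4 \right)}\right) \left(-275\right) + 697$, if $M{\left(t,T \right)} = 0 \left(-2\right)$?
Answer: $75497$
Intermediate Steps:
$M{\left(t,T \right)} = 0$
$17 \left(-16 + M{\left(-1,4 \right)}\right) \left(-275\right) + 697 = 17 \left(-16 + 0\right) \left(-275\right) + 697 = 17 \left(-16\right) \left(-275\right) + 697 = \left(-272\right) \left(-275\right) + 697 = 74800 + 697 = 75497$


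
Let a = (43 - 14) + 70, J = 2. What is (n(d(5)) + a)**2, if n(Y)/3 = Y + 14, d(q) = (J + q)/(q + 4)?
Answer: 184900/9 ≈ 20544.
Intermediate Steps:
d(q) = (2 + q)/(4 + q) (d(q) = (2 + q)/(q + 4) = (2 + q)/(4 + q))
n(Y) = 42 + 3*Y (n(Y) = 3*(Y + 14) = 3*(14 + Y) = 42 + 3*Y)
a = 99 (a = 29 + 70 = 99)
(n(d(5)) + a)**2 = ((42 + 3*((2 + 5)/(4 + 5))) + 99)**2 = ((42 + 3*(7/9)) + 99)**2 = ((42 + 7/3) + 99)**2 = (133/3 + 99)**2 = (430/3)**2 = 184900/9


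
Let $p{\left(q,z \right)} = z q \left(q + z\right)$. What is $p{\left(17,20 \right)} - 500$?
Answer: $12080$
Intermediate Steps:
$p{\left(q,z \right)} = q z \left(q + z\right)$
$p{\left(17,20 \right)} - 500 = 17 \cdot 20 \left(17 + 20\right) - 500 = 17 \cdot 20 \cdot 37 - 500 = 12580 - 500 = 12080$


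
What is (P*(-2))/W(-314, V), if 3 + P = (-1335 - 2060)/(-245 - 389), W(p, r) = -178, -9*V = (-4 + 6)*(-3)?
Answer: 1493/56426 ≈ 0.026459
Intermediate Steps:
V = ⅔ (V = -(-4 + 6)*(-3)/9 = -2*(-3)/9 = -⅑*(-6) = ⅔ ≈ 0.66667)
P = 1493/634 (P = -3 + (-1335 - 2060)/(-245 - 389) = -3 - 3395/(-634) = -3 - 3395*(-1/634) = -3 + 3395/634 = 1493/634 ≈ 2.3549)
(P*(-2))/W(-314, V) = ((1493/634)*(-2))/(-178) = -1493/317*(-1/178) = 1493/56426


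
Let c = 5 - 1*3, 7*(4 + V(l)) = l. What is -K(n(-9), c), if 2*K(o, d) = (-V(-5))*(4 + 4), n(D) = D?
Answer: -132/7 ≈ -18.857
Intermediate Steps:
V(l) = -4 + l/7
c = 2 (c = 5 - 3 = 2)
K(o, d) = 132/7 (K(o, d) = ((-(-4 + (⅐)*(-5)))*(4 + 4))/2 = (-(-4 - 5/7)*8)/2 = (-1*(-33/7)*8)/2 = ((33/7)*8)/2 = (½)*(264/7) = 132/7)
-K(n(-9), c) = -1*132/7 = -132/7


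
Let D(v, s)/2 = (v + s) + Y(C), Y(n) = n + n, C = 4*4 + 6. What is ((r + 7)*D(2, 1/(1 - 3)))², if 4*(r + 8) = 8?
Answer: 8281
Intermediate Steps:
r = -6 (r = -8 + (¼)*8 = -8 + 2 = -6)
C = 22 (C = 16 + 6 = 22)
Y(n) = 2*n
D(v, s) = 88 + 2*s + 2*v (D(v, s) = 2*((v + s) + 2*22) = 2*((s + v) + 44) = 2*(44 + s + v) = 88 + 2*s + 2*v)
((r + 7)*D(2, 1/(1 - 3)))² = ((-6 + 7)*(88 + 2/(1 - 3) + 2*2))² = (1*(88 + 2/(-2) + 4))² = (1*(88 + 2*(-½) + 4))² = (1*(88 - 1 + 4))² = (1*91)² = 91² = 8281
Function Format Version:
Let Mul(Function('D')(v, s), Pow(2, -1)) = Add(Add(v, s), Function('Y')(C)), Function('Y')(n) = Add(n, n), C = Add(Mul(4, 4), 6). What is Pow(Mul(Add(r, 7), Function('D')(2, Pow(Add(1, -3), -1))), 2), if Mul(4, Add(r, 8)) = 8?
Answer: 8281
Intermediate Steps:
r = -6 (r = Add(-8, Mul(Rational(1, 4), 8)) = Add(-8, 2) = -6)
C = 22 (C = Add(16, 6) = 22)
Function('Y')(n) = Mul(2, n)
Function('D')(v, s) = Add(88, Mul(2, s), Mul(2, v)) (Function('D')(v, s) = Mul(2, Add(Add(v, s), Mul(2, 22))) = Mul(2, Add(Add(s, v), 44)) = Mul(2, Add(44, s, v)) = Add(88, Mul(2, s), Mul(2, v)))
Pow(Mul(Add(r, 7), Function('D')(2, Pow(Add(1, -3), -1))), 2) = Pow(Mul(Add(-6, 7), Add(88, Mul(2, Pow(Add(1, -3), -1)), Mul(2, 2))), 2) = Pow(Mul(1, Add(88, Mul(2, Pow(-2, -1)), 4)), 2) = Pow(Mul(1, Add(88, Mul(2, Rational(-1, 2)), 4)), 2) = Pow(Mul(1, Add(88, -1, 4)), 2) = Pow(Mul(1, 91), 2) = Pow(91, 2) = 8281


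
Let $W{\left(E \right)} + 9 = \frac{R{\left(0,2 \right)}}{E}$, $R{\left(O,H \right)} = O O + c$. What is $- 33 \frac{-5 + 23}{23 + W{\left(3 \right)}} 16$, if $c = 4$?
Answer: $- \frac{14256}{23} \approx -619.83$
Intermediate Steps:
$R{\left(O,H \right)} = 4 + O^{2}$ ($R{\left(O,H \right)} = O O + 4 = O^{2} + 4 = 4 + O^{2}$)
$W{\left(E \right)} = -9 + \frac{4}{E}$ ($W{\left(E \right)} = -9 + \frac{4 + 0^{2}}{E} = -9 + \frac{4 + 0}{E} = -9 + \frac{4}{E}$)
$- 33 \frac{-5 + 23}{23 + W{\left(3 \right)}} 16 = - 33 \frac{-5 + 23}{23 - \left(9 - \frac{4}{3}\right)} 16 = - 33 \frac{18}{23 + \left(-9 + 4 \cdot \frac{1}{3}\right)} 16 = - 33 \frac{18}{23 + \left(-9 + \frac{4}{3}\right)} 16 = - 33 \frac{18}{23 - \frac{23}{3}} \cdot 16 = - 33 \frac{18}{\frac{46}{3}} \cdot 16 = - 33 \cdot 18 \cdot \frac{3}{46} \cdot 16 = \left(-33\right) \frac{27}{23} \cdot 16 = \left(- \frac{891}{23}\right) 16 = - \frac{14256}{23}$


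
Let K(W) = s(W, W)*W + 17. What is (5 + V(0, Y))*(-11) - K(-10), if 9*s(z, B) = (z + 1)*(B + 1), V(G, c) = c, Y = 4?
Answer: -26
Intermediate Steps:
s(z, B) = (1 + B)*(1 + z)/9 (s(z, B) = ((z + 1)*(B + 1))/9 = ((1 + z)*(1 + B))/9 = ((1 + B)*(1 + z))/9 = (1 + B)*(1 + z)/9)
K(W) = 17 + W*(⅑ + W²/9 + 2*W/9) (K(W) = (⅑ + W/9 + W/9 + W*W/9)*W + 17 = (⅑ + W/9 + W/9 + W²/9)*W + 17 = (⅑ + W²/9 + 2*W/9)*W + 17 = W*(⅑ + W²/9 + 2*W/9) + 17 = 17 + W*(⅑ + W²/9 + 2*W/9))
(5 + V(0, Y))*(-11) - K(-10) = (5 + 4)*(-11) - (17 + (⅑)*(-10)*(1 + (-10)² + 2*(-10))) = 9*(-11) - (17 + (⅑)*(-10)*(1 + 100 - 20)) = -99 - (17 + (⅑)*(-10)*81) = -99 - (17 - 90) = -99 - 1*(-73) = -99 + 73 = -26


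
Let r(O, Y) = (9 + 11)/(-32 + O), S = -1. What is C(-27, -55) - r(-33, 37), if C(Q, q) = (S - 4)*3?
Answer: -191/13 ≈ -14.692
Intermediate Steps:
r(O, Y) = 20/(-32 + O)
C(Q, q) = -15 (C(Q, q) = (-1 - 4)*3 = -5*3 = -15)
C(-27, -55) - r(-33, 37) = -15 - 20/(-32 - 33) = -15 - 20/(-65) = -15 - 20*(-1)/65 = -15 - 1*(-4/13) = -15 + 4/13 = -191/13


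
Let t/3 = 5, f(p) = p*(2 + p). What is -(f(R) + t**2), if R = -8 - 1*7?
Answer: -420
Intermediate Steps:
R = -15 (R = -8 - 7 = -15)
t = 15 (t = 3*5 = 15)
-(f(R) + t**2) = -(-15*(2 - 15) + 15**2) = -(-15*(-13) + 225) = -(195 + 225) = -1*420 = -420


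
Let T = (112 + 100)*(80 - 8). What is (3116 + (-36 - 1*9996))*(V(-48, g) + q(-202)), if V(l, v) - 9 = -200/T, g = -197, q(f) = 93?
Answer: -336447839/477 ≈ -7.0534e+5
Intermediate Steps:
T = 15264 (T = 212*72 = 15264)
V(l, v) = 17147/1908 (V(l, v) = 9 - 200/15264 = 9 - 200*1/15264 = 9 - 25/1908 = 17147/1908)
(3116 + (-36 - 1*9996))*(V(-48, g) + q(-202)) = (3116 + (-36 - 1*9996))*(17147/1908 + 93) = (3116 + (-36 - 9996))*(194591/1908) = (3116 - 10032)*(194591/1908) = -6916*194591/1908 = -336447839/477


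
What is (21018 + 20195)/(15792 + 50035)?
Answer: 41213/65827 ≈ 0.62608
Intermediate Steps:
(21018 + 20195)/(15792 + 50035) = 41213/65827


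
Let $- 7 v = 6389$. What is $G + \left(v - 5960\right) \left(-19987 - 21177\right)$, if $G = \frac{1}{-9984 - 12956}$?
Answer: $\frac{45429432615433}{160580} \approx 2.8291 \cdot 10^{8}$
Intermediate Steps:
$v = - \frac{6389}{7}$ ($v = \left(- \frac{1}{7}\right) 6389 = - \frac{6389}{7} \approx -912.71$)
$G = - \frac{1}{22940}$ ($G = \frac{1}{-22940} = - \frac{1}{22940} \approx -4.3592 \cdot 10^{-5}$)
$G + \left(v - 5960\right) \left(-19987 - 21177\right) = - \frac{1}{22940} + \left(- \frac{6389}{7} - 5960\right) \left(-19987 - 21177\right) = - \frac{1}{22940} - - \frac{1980358876}{7} = - \frac{1}{22940} + \frac{1980358876}{7} = \frac{45429432615433}{160580}$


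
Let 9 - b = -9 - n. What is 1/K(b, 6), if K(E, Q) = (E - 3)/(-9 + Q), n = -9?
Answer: -1/2 ≈ -0.50000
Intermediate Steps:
b = 9 (b = 9 - (-9 - 1*(-9)) = 9 - (-9 + 9) = 9 - 1*0 = 9 + 0 = 9)
K(E, Q) = (-3 + E)/(-9 + Q)
1/K(b, 6) = 1/((-3 + 9)/(-9 + 6)) = 1/(6/(-3)) = 1/(-1/3*6) = 1/(-2) = -1/2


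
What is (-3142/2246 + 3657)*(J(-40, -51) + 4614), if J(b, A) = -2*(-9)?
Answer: 19015471680/1123 ≈ 1.6933e+7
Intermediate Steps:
J(b, A) = 18
(-3142/2246 + 3657)*(J(-40, -51) + 4614) = (-3142/2246 + 3657)*(18 + 4614) = (-3142*1/2246 + 3657)*4632 = (-1571/1123 + 3657)*4632 = (4105240/1123)*4632 = 19015471680/1123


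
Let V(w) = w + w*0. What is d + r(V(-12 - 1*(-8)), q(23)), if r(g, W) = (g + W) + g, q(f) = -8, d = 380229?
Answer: 380213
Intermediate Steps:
V(w) = w (V(w) = w + 0 = w)
r(g, W) = W + 2*g (r(g, W) = (W + g) + g = W + 2*g)
d + r(V(-12 - 1*(-8)), q(23)) = 380229 + (-8 + 2*(-12 - 1*(-8))) = 380229 + (-8 + 2*(-12 + 8)) = 380229 + (-8 + 2*(-4)) = 380229 + (-8 - 8) = 380229 - 16 = 380213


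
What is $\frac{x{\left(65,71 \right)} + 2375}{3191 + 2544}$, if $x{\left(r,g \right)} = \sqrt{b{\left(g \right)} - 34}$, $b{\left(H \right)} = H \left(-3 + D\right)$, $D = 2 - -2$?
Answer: $\frac{475}{1147} + \frac{\sqrt{37}}{5735} \approx 0.41518$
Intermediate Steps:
$D = 4$ ($D = 2 + 2 = 4$)
$b{\left(H \right)} = H$ ($b{\left(H \right)} = H \left(-3 + 4\right) = H 1 = H$)
$x{\left(r,g \right)} = \sqrt{-34 + g}$ ($x{\left(r,g \right)} = \sqrt{g - 34} = \sqrt{-34 + g}$)
$\frac{x{\left(65,71 \right)} + 2375}{3191 + 2544} = \frac{\sqrt{-34 + 71} + 2375}{3191 + 2544} = \frac{\sqrt{37} + 2375}{5735} = \left(2375 + \sqrt{37}\right) \frac{1}{5735} = \frac{475}{1147} + \frac{\sqrt{37}}{5735}$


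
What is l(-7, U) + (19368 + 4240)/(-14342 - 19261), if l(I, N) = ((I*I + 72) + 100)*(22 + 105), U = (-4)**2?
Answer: 943111793/33603 ≈ 28066.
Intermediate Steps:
U = 16
l(I, N) = 21844 + 127*I**2 (l(I, N) = ((I**2 + 72) + 100)*127 = ((72 + I**2) + 100)*127 = (172 + I**2)*127 = 21844 + 127*I**2)
l(-7, U) + (19368 + 4240)/(-14342 - 19261) = (21844 + 127*(-7)**2) + (19368 + 4240)/(-14342 - 19261) = (21844 + 127*49) + 23608/(-33603) = (21844 + 6223) + 23608*(-1/33603) = 28067 - 23608/33603 = 943111793/33603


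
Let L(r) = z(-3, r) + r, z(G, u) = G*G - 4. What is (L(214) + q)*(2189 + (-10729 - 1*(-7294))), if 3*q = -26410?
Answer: 32088238/3 ≈ 1.0696e+7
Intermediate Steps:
q = -26410/3 (q = (⅓)*(-26410) = -26410/3 ≈ -8803.3)
z(G, u) = -4 + G² (z(G, u) = G² - 4 = -4 + G²)
L(r) = 5 + r (L(r) = (-4 + (-3)²) + r = (-4 + 9) + r = 5 + r)
(L(214) + q)*(2189 + (-10729 - 1*(-7294))) = ((5 + 214) - 26410/3)*(2189 + (-10729 - 1*(-7294))) = (219 - 26410/3)*(2189 + (-10729 + 7294)) = -25753*(2189 - 3435)/3 = -25753/3*(-1246) = 32088238/3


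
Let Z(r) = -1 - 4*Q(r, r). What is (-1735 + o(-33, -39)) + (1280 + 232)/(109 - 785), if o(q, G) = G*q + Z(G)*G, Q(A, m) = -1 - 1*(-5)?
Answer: 35957/169 ≈ 212.76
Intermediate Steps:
Q(A, m) = 4 (Q(A, m) = -1 + 5 = 4)
Z(r) = -17 (Z(r) = -1 - 4*4 = -1 - 16 = -17)
o(q, G) = -17*G + G*q (o(q, G) = G*q - 17*G = -17*G + G*q)
(-1735 + o(-33, -39)) + (1280 + 232)/(109 - 785) = (-1735 - 39*(-17 - 33)) + (1280 + 232)/(109 - 785) = (-1735 - 39*(-50)) + 1512/(-676) = (-1735 + 1950) + 1512*(-1/676) = 215 - 378/169 = 35957/169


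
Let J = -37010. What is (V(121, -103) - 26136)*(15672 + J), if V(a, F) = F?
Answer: 559887782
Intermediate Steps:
(V(121, -103) - 26136)*(15672 + J) = (-103 - 26136)*(15672 - 37010) = -26239*(-21338) = 559887782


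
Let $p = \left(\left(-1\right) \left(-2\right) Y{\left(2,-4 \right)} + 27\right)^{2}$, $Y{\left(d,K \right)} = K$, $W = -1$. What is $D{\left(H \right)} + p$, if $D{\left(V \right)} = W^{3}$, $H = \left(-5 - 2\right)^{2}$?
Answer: $360$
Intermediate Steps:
$H = 49$ ($H = \left(-7\right)^{2} = 49$)
$D{\left(V \right)} = -1$ ($D{\left(V \right)} = \left(-1\right)^{3} = -1$)
$p = 361$ ($p = \left(\left(-1\right) \left(-2\right) \left(-4\right) + 27\right)^{2} = \left(2 \left(-4\right) + 27\right)^{2} = \left(-8 + 27\right)^{2} = 19^{2} = 361$)
$D{\left(H \right)} + p = -1 + 361 = 360$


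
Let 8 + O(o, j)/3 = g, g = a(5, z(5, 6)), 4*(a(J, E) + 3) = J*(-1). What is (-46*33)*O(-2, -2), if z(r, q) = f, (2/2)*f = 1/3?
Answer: 111573/2 ≈ 55787.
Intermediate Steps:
f = ⅓ (f = 1/3 = ⅓ ≈ 0.33333)
z(r, q) = ⅓
a(J, E) = -3 - J/4 (a(J, E) = -3 + (J*(-1))/4 = -3 + (-J)/4 = -3 - J/4)
g = -17/4 (g = -3 - ¼*5 = -3 - 5/4 = -17/4 ≈ -4.2500)
O(o, j) = -147/4 (O(o, j) = -24 + 3*(-17/4) = -24 - 51/4 = -147/4)
(-46*33)*O(-2, -2) = -46*33*(-147/4) = -1518*(-147/4) = 111573/2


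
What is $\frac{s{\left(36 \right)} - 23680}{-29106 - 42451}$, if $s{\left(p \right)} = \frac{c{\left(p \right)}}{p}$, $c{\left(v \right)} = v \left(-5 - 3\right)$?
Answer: $\frac{23688}{71557} \approx 0.33104$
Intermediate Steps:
$c{\left(v \right)} = - 8 v$ ($c{\left(v \right)} = v \left(-8\right) = - 8 v$)
$s{\left(p \right)} = -8$ ($s{\left(p \right)} = \frac{\left(-8\right) p}{p} = -8$)
$\frac{s{\left(36 \right)} - 23680}{-29106 - 42451} = \frac{-8 - 23680}{-29106 - 42451} = - \frac{23688}{-71557} = \left(-23688\right) \left(- \frac{1}{71557}\right) = \frac{23688}{71557}$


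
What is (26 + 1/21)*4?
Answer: 2188/21 ≈ 104.19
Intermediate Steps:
(26 + 1/21)*4 = (547/21)*4 = 2188/21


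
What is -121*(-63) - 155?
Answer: 7468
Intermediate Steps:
-121*(-63) - 155 = 7623 - 155 = 7468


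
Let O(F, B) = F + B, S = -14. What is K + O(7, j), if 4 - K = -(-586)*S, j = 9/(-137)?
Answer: 1125446/137 ≈ 8214.9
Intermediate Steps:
j = -9/137 (j = 9*(-1/137) = -9/137 ≈ -0.065693)
K = 8208 (K = 4 - (-586)*(-1*(-14)) = 4 - (-586)*14 = 4 - 1*(-8204) = 4 + 8204 = 8208)
O(F, B) = B + F
K + O(7, j) = 8208 + (-9/137 + 7) = 8208 + 950/137 = 1125446/137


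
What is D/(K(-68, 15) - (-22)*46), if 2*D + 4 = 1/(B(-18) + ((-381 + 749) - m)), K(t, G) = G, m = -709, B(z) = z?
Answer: -4235/2175186 ≈ -0.0019470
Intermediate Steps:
D = -4235/2118 (D = -2 + 1/(2*(-18 + ((-381 + 749) - 1*(-709)))) = -2 + 1/(2*(-18 + (368 + 709))) = -2 + 1/(2*(-18 + 1077)) = -2 + (½)/1059 = -2 + (½)*(1/1059) = -2 + 1/2118 = -4235/2118 ≈ -1.9995)
D/(K(-68, 15) - (-22)*46) = -4235/(2118*(15 - (-22)*46)) = -4235/(2118*(15 - 1*(-1012))) = -4235/(2118*(15 + 1012)) = -4235/2118/1027 = -4235/2118*1/1027 = -4235/2175186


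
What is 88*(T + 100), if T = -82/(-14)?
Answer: 65208/7 ≈ 9315.4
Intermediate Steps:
T = 41/7 (T = -82*(-1/14) = 41/7 ≈ 5.8571)
88*(T + 100) = 88*(41/7 + 100) = 88*(741/7) = 65208/7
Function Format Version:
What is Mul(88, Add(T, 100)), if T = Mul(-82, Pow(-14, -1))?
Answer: Rational(65208, 7) ≈ 9315.4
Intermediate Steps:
T = Rational(41, 7) (T = Mul(-82, Rational(-1, 14)) = Rational(41, 7) ≈ 5.8571)
Mul(88, Add(T, 100)) = Mul(88, Add(Rational(41, 7), 100)) = Mul(88, Rational(741, 7)) = Rational(65208, 7)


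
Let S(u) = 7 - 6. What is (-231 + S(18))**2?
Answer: 52900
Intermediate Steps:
S(u) = 1
(-231 + S(18))**2 = (-231 + 1)**2 = (-230)**2 = 52900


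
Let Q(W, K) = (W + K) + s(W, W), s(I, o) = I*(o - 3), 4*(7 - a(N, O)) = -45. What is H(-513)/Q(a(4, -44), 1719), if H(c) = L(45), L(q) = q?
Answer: 720/32249 ≈ 0.022326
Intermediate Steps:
a(N, O) = 73/4 (a(N, O) = 7 - ¼*(-45) = 7 + 45/4 = 73/4)
s(I, o) = I*(-3 + o)
Q(W, K) = K + W + W*(-3 + W) (Q(W, K) = (W + K) + W*(-3 + W) = (K + W) + W*(-3 + W) = K + W + W*(-3 + W))
H(c) = 45
H(-513)/Q(a(4, -44), 1719) = 45/(1719 + 73/4 + 73*(-3 + 73/4)/4) = 45/(1719 + 73/4 + (73/4)*(61/4)) = 45/(1719 + 73/4 + 4453/16) = 45/(32249/16) = 45*(16/32249) = 720/32249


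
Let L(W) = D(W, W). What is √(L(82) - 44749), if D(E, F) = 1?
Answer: 6*I*√1243 ≈ 211.54*I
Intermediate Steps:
L(W) = 1
√(L(82) - 44749) = √(1 - 44749) = √(-44748) = 6*I*√1243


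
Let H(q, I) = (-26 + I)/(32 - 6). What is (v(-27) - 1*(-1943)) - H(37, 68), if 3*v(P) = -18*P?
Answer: 27344/13 ≈ 2103.4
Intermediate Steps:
H(q, I) = -1 + I/26 (H(q, I) = (-26 + I)/26 = (-26 + I)*(1/26) = -1 + I/26)
v(P) = -6*P (v(P) = (-18*P)/3 = -6*P)
(v(-27) - 1*(-1943)) - H(37, 68) = (-6*(-27) - 1*(-1943)) - (-1 + (1/26)*68) = (162 + 1943) - (-1 + 34/13) = 2105 - 1*21/13 = 2105 - 21/13 = 27344/13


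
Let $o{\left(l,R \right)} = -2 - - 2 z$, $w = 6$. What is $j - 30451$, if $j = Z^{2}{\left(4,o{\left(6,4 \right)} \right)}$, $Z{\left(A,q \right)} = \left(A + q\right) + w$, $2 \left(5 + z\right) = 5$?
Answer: $-30442$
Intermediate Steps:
$z = - \frac{5}{2}$ ($z = -5 + \frac{1}{2} \cdot 5 = -5 + \frac{5}{2} = - \frac{5}{2} \approx -2.5$)
$o{\left(l,R \right)} = -7$ ($o{\left(l,R \right)} = -2 - \left(-2\right) \left(- \frac{5}{2}\right) = -2 - 5 = -7$)
$Z{\left(A,q \right)} = 6 + A + q$ ($Z{\left(A,q \right)} = \left(A + q\right) + 6 = 6 + A + q$)
$j = 9$ ($j = \left(6 + 4 - 7\right)^{2} = 3^{2} = 9$)
$j - 30451 = 9 - 30451 = -30442$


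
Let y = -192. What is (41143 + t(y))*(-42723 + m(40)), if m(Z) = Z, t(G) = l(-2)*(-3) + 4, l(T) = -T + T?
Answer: -1756277401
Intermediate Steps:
l(T) = 0
t(G) = 4 (t(G) = 0*(-3) + 4 = 0 + 4 = 4)
(41143 + t(y))*(-42723 + m(40)) = (41143 + 4)*(-42723 + 40) = 41147*(-42683) = -1756277401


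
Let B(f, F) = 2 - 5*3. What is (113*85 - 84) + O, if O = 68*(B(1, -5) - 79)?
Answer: 3265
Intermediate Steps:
B(f, F) = -13 (B(f, F) = 2 - 15 = -13)
O = -6256 (O = 68*(-13 - 79) = 68*(-92) = -6256)
(113*85 - 84) + O = (113*85 - 84) - 6256 = (9605 - 84) - 6256 = 9521 - 6256 = 3265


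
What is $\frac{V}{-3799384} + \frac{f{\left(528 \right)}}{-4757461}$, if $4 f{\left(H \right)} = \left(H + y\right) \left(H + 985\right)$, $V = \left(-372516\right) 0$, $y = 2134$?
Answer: $- \frac{2013803}{9514922} \approx -0.21165$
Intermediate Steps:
$V = 0$
$f{\left(H \right)} = \frac{\left(985 + H\right) \left(2134 + H\right)}{4}$ ($f{\left(H \right)} = \frac{\left(H + 2134\right) \left(H + 985\right)}{4} = \frac{\left(2134 + H\right) \left(985 + H\right)}{4} = \frac{\left(985 + H\right) \left(2134 + H\right)}{4}$)
$\frac{V}{-3799384} + \frac{f{\left(528 \right)}}{-4757461} = \frac{0}{-3799384} + \frac{\frac{1050995}{2} + \frac{528^{2}}{4} + \frac{3119}{4} \cdot 528}{-4757461} = 0 \left(- \frac{1}{3799384}\right) + \left(\frac{1050995}{2} + \frac{1}{4} \cdot 278784 + 411708\right) \left(- \frac{1}{4757461}\right) = 0 + \left(\frac{1050995}{2} + 69696 + 411708\right) \left(- \frac{1}{4757461}\right) = 0 + \frac{2013803}{2} \left(- \frac{1}{4757461}\right) = 0 - \frac{2013803}{9514922} = - \frac{2013803}{9514922}$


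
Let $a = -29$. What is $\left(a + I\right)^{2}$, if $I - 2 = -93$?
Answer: $14400$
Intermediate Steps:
$I = -91$ ($I = 2 - 93 = -91$)
$\left(a + I\right)^{2} = \left(-29 - 91\right)^{2} = \left(-120\right)^{2} = 14400$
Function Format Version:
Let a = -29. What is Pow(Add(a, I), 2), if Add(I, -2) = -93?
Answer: 14400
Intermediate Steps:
I = -91 (I = Add(2, -93) = -91)
Pow(Add(a, I), 2) = Pow(Add(-29, -91), 2) = Pow(-120, 2) = 14400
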